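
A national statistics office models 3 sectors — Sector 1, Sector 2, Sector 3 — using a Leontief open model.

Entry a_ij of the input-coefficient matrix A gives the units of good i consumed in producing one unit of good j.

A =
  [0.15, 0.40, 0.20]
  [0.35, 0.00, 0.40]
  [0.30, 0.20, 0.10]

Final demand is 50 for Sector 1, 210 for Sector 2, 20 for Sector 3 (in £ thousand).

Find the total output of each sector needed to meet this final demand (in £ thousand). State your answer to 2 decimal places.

I − A =
  [   0.85    -0.40    -0.20]
  [  -0.35     1.00    -0.40]
  [  -0.30    -0.20     0.90]
Cofactors of I−A, C_ij = (−1)^(i+j)·(minor ij) (rows/columns in the sector order above):
  C_11 = (1.00)(0.90) − (-0.40)(-0.20) = 0.8200
  C_12 = −[(-0.35)(0.90) − (-0.40)(-0.30)] = 0.4350
  C_13 = (-0.35)(-0.20) − (1.00)(-0.30) = 0.3700
  C_21 = −[(-0.40)(0.90) − (-0.20)(-0.20)] = 0.4000
  C_22 = (0.85)(0.90) − (-0.20)(-0.30) = 0.7050
  C_23 = −[(0.85)(-0.20) − (-0.40)(-0.30)] = 0.2900
  C_31 = (-0.40)(-0.40) − (-0.20)(1.00) = 0.3600
  C_32 = −[(0.85)(-0.40) − (-0.20)(-0.35)] = 0.4100
  C_33 = (0.85)(1.00) − (-0.40)(-0.35) = 0.7100
det(I−A) = Σ_j (I−A)_1j·C_1j = (0.85)(0.8200) + (-0.40)(0.4350) + (-0.20)(0.3700) = 0.4490
adj(I−A) = Cᵀ =
  [ 0.8200   0.4000   0.3600]
  [ 0.4350   0.7050   0.4100]
  [ 0.3700   0.2900   0.7100]
(I − A)⁻¹ = adj(I−A) / det(I−A) ≈
  [   1.8263     0.8909     0.8018]
  [   0.9688     1.5702     0.9131]
  [   0.8241     0.6459     1.5813]
x = (I − A)⁻¹ d = adj(I−A)·d / det(I−A), with det(I−A) = 0.4490:
  x_1 = (0.8200·50 + 0.4000·210 + 0.3600·20) / 0.4490 = 132.20 / 0.4490 ≈ 294.43
  x_2 = (0.4350·50 + 0.7050·210 + 0.4100·20) / 0.4490 = 178.00 / 0.4490 ≈ 396.44
  x_3 = (0.3700·50 + 0.2900·210 + 0.7100·20) / 0.4490 = 93.60 / 0.4490 ≈ 208.46

x_1 = 294.43, x_2 = 396.44, x_3 = 208.46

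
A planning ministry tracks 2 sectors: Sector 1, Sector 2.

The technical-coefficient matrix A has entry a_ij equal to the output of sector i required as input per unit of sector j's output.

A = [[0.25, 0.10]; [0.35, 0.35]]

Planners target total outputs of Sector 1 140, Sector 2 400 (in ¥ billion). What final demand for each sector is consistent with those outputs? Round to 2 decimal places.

d_1 = 65.00, d_2 = 211.00

I − A =
  [   0.75    -0.10]
  [  -0.35     0.65]
d = (I − A) x:
  d_1 = (+0.75)·140 + (-0.10)·400 = 65.00
  d_2 = (-0.35)·140 + (+0.65)·400 = 211.00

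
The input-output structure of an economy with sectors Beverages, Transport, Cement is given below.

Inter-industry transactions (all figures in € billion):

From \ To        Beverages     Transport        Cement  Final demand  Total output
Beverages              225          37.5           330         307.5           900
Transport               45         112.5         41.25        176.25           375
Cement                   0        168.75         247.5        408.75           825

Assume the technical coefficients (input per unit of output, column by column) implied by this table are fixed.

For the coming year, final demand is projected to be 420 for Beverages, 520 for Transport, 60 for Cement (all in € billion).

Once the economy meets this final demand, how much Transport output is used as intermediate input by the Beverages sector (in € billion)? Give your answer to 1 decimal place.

z_21 = 50.8

Technical coefficients a_ij = z_ij / X_j:
  a_11 = 225/900 = 0.25, a_21 = 45/900 = 0.05, a_31 = 0/900 = 0.00
  a_12 = 37.5/375 = 0.10, a_22 = 112.5/375 = 0.30, a_32 = 168.75/375 = 0.45
  a_13 = 330/825 = 0.40, a_23 = 41.25/825 = 0.05, a_33 = 247.5/825 = 0.30
I − A =
  [   0.75    -0.10    -0.40]
  [  -0.05     0.70    -0.05]
  [   0.00    -0.45     0.70]
Cofactors of I−A, C_ij = (−1)^(i+j)·(minor ij) (rows/columns in the sector order above):
  C_11 = (0.70)(0.70) − (-0.05)(-0.45) = 0.4675
  C_12 = −[(-0.05)(0.70) − (-0.05)(0.00)] = 0.0350
  C_13 = (-0.05)(-0.45) − (0.70)(0.00) = 0.0225
  C_21 = −[(-0.10)(0.70) − (-0.40)(-0.45)] = 0.2500
  C_22 = (0.75)(0.70) − (-0.40)(0.00) = 0.5250
  C_23 = −[(0.75)(-0.45) − (-0.10)(0.00)] = 0.3375
  C_31 = (-0.10)(-0.05) − (-0.40)(0.70) = 0.2850
  C_32 = −[(0.75)(-0.05) − (-0.40)(-0.05)] = 0.0575
  C_33 = (0.75)(0.70) − (-0.10)(-0.05) = 0.5200
det(I−A) = Σ_j (I−A)_1j·C_1j = (0.75)(0.4675) + (-0.10)(0.0350) + (-0.40)(0.0225) = 0.338125
adj(I−A) = Cᵀ =
  [ 0.4675   0.2500   0.2850]
  [ 0.0350   0.5250   0.0575]
  [ 0.0225   0.3375   0.5200]
(I − A)⁻¹ = adj(I−A) / det(I−A) ≈
  [   1.3826     0.7394     0.8429]
  [   0.1035     1.5527     0.1701]
  [   0.0665     0.9982     1.5379]
First solve x = (I − A)⁻¹ d = adj(I−A)·d / det(I−A); in particular x_1 = (0.4675·420 + 0.2500·520 + 0.2850·60) / 0.338125 = 343.45 / 0.338125 ≈ 1015.749.
Intermediate flow from 2 to 1: z_21 = a_21 · x_1 = 0.05 × 343.45 / 0.338125 = 17.1725 / 0.338125 ≈ 50.8.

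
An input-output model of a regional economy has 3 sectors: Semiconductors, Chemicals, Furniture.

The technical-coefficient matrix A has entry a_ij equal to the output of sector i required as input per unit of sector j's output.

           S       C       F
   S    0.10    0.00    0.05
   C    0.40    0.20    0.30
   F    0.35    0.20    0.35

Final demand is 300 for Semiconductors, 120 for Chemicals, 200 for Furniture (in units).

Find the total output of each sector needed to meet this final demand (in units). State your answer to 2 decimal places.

x_S = 371.72, x_C = 594.95, x_F = 690.91

I − A =
  [   0.90     0.00    -0.05]
  [  -0.40     0.80    -0.30]
  [  -0.35    -0.20     0.65]
Cofactors of I−A, C_ij = (−1)^(i+j)·(minor ij) (rows/columns in the sector order above):
  C_11 = (0.80)(0.65) − (-0.30)(-0.20) = 0.4600
  C_12 = −[(-0.40)(0.65) − (-0.30)(-0.35)] = 0.3650
  C_13 = (-0.40)(-0.20) − (0.80)(-0.35) = 0.3600
  C_21 = −[(0.00)(0.65) − (-0.05)(-0.20)] = 0.0100
  C_22 = (0.90)(0.65) − (-0.05)(-0.35) = 0.5675
  C_23 = −[(0.90)(-0.20) − (0.00)(-0.35)] = 0.1800
  C_31 = (0.00)(-0.30) − (-0.05)(0.80) = 0.0400
  C_32 = −[(0.90)(-0.30) − (-0.05)(-0.40)] = 0.2900
  C_33 = (0.90)(0.80) − (0.00)(-0.40) = 0.7200
det(I−A) = Σ_j (I−A)_1j·C_1j = (0.90)(0.4600) + (0.00)(0.3650) + (-0.05)(0.3600) = 0.3960
adj(I−A) = Cᵀ =
  [ 0.4600   0.0100   0.0400]
  [ 0.3650   0.5675   0.2900]
  [ 0.3600   0.1800   0.7200]
(I − A)⁻¹ = adj(I−A) / det(I−A) ≈
  [   1.1616     0.0253     0.1010]
  [   0.9217     1.4331     0.7323]
  [   0.9091     0.4545     1.8182]
x = (I − A)⁻¹ d = adj(I−A)·d / det(I−A), with det(I−A) = 0.3960:
  x_S = (0.4600·300 + 0.0100·120 + 0.0400·200) / 0.3960 = 147.20 / 0.3960 ≈ 371.72
  x_C = (0.3650·300 + 0.5675·120 + 0.2900·200) / 0.3960 = 235.60 / 0.3960 ≈ 594.95
  x_F = (0.3600·300 + 0.1800·120 + 0.7200·200) / 0.3960 = 273.60 / 0.3960 ≈ 690.91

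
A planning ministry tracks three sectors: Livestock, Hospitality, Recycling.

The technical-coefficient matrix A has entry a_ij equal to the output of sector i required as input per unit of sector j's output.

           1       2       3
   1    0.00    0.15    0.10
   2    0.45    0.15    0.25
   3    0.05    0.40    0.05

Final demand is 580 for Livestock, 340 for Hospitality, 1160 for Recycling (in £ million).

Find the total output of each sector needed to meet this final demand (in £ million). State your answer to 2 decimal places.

I − A =
  [   1.00    -0.15    -0.10]
  [  -0.45     0.85    -0.25]
  [  -0.05    -0.40     0.95]
Cofactors of I−A, C_ij = (−1)^(i+j)·(minor ij) (rows/columns in the sector order above):
  C_11 = (0.85)(0.95) − (-0.25)(-0.40) = 0.7075
  C_12 = −[(-0.45)(0.95) − (-0.25)(-0.05)] = 0.4400
  C_13 = (-0.45)(-0.40) − (0.85)(-0.05) = 0.2225
  C_21 = −[(-0.15)(0.95) − (-0.10)(-0.40)] = 0.1825
  C_22 = (1.00)(0.95) − (-0.10)(-0.05) = 0.9450
  C_23 = −[(1.00)(-0.40) − (-0.15)(-0.05)] = 0.4075
  C_31 = (-0.15)(-0.25) − (-0.10)(0.85) = 0.1225
  C_32 = −[(1.00)(-0.25) − (-0.10)(-0.45)] = 0.2950
  C_33 = (1.00)(0.85) − (-0.15)(-0.45) = 0.7825
det(I−A) = Σ_j (I−A)_1j·C_1j = (1.00)(0.7075) + (-0.15)(0.4400) + (-0.10)(0.2225) = 0.61925
adj(I−A) = Cᵀ =
  [ 0.7075   0.1825   0.1225]
  [ 0.4400   0.9450   0.2950]
  [ 0.2225   0.4075   0.7825]
(I − A)⁻¹ = adj(I−A) / det(I−A) ≈
  [   1.1425     0.2947     0.1978]
  [   0.7105     1.5260     0.4764]
  [   0.3593     0.6581     1.2636]
x = (I − A)⁻¹ d = adj(I−A)·d / det(I−A), with det(I−A) = 0.61925:
  x_1 = (0.7075·580 + 0.1825·340 + 0.1225·1160) / 0.61925 = 614.50 / 0.61925 ≈ 992.33
  x_2 = (0.4400·580 + 0.9450·340 + 0.2950·1160) / 0.61925 = 918.70 / 0.61925 ≈ 1483.57
  x_3 = (0.2225·580 + 0.4075·340 + 0.7825·1160) / 0.61925 = 1175.30 / 0.61925 ≈ 1897.94

x_1 = 992.33, x_2 = 1483.57, x_3 = 1897.94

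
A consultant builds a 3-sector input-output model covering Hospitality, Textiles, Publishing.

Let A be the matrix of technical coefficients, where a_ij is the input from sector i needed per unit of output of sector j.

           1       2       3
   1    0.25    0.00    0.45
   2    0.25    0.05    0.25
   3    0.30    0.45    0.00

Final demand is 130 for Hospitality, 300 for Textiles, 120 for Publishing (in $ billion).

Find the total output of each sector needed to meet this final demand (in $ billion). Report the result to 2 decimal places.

I − A =
  [   0.75     0.00    -0.45]
  [  -0.25     0.95    -0.25]
  [  -0.30    -0.45     1.00]
Cofactors of I−A, C_ij = (−1)^(i+j)·(minor ij) (rows/columns in the sector order above):
  C_11 = (0.95)(1.00) − (-0.25)(-0.45) = 0.8375
  C_12 = −[(-0.25)(1.00) − (-0.25)(-0.30)] = 0.3250
  C_13 = (-0.25)(-0.45) − (0.95)(-0.30) = 0.3975
  C_21 = −[(0.00)(1.00) − (-0.45)(-0.45)] = 0.2025
  C_22 = (0.75)(1.00) − (-0.45)(-0.30) = 0.6150
  C_23 = −[(0.75)(-0.45) − (0.00)(-0.30)] = 0.3375
  C_31 = (0.00)(-0.25) − (-0.45)(0.95) = 0.4275
  C_32 = −[(0.75)(-0.25) − (-0.45)(-0.25)] = 0.3000
  C_33 = (0.75)(0.95) − (0.00)(-0.25) = 0.7125
det(I−A) = Σ_j (I−A)_1j·C_1j = (0.75)(0.8375) + (0.00)(0.3250) + (-0.45)(0.3975) = 0.44925
adj(I−A) = Cᵀ =
  [ 0.8375   0.2025   0.4275]
  [ 0.3250   0.6150   0.3000]
  [ 0.3975   0.3375   0.7125]
(I − A)⁻¹ = adj(I−A) / det(I−A) ≈
  [   1.8642     0.4508     0.9516]
  [   0.7234     1.3689     0.6678]
  [   0.8848     0.7513     1.5860]
x = (I − A)⁻¹ d = adj(I−A)·d / det(I−A), with det(I−A) = 0.44925:
  x_1 = (0.8375·130 + 0.2025·300 + 0.4275·120) / 0.44925 = 220.925 / 0.44925 ≈ 491.76
  x_2 = (0.3250·130 + 0.6150·300 + 0.3000·120) / 0.44925 = 262.75 / 0.44925 ≈ 584.86
  x_3 = (0.3975·130 + 0.3375·300 + 0.7125·120) / 0.44925 = 238.425 / 0.44925 ≈ 530.72

x_1 = 491.76, x_2 = 584.86, x_3 = 530.72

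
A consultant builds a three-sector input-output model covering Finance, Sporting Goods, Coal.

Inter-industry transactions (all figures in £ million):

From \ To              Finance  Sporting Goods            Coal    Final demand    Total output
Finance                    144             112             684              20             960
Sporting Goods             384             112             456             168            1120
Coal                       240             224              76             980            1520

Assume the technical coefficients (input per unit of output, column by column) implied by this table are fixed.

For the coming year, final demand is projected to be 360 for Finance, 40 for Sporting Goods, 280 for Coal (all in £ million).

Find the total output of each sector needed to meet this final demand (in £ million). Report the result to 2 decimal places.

Technical coefficients a_ij = z_ij / X_j:
  a_FF = 144/960 = 0.15, a_SF = 384/960 = 0.40, a_CF = 240/960 = 0.25
  a_FS = 112/1120 = 0.10, a_SS = 112/1120 = 0.10, a_CS = 224/1120 = 0.20
  a_FC = 684/1520 = 0.45, a_SC = 456/1520 = 0.30, a_CC = 76/1520 = 0.05
I − A =
  [   0.85    -0.10    -0.45]
  [  -0.40     0.90    -0.30]
  [  -0.25    -0.20     0.95]
Cofactors of I−A, C_ij = (−1)^(i+j)·(minor ij) (rows/columns in the sector order above):
  C_11 = (0.90)(0.95) − (-0.30)(-0.20) = 0.7950
  C_12 = −[(-0.40)(0.95) − (-0.30)(-0.25)] = 0.4550
  C_13 = (-0.40)(-0.20) − (0.90)(-0.25) = 0.3050
  C_21 = −[(-0.10)(0.95) − (-0.45)(-0.20)] = 0.1850
  C_22 = (0.85)(0.95) − (-0.45)(-0.25) = 0.6950
  C_23 = −[(0.85)(-0.20) − (-0.10)(-0.25)] = 0.1950
  C_31 = (-0.10)(-0.30) − (-0.45)(0.90) = 0.4350
  C_32 = −[(0.85)(-0.30) − (-0.45)(-0.40)] = 0.4350
  C_33 = (0.85)(0.90) − (-0.10)(-0.40) = 0.7250
det(I−A) = Σ_j (I−A)_1j·C_1j = (0.85)(0.7950) + (-0.10)(0.4550) + (-0.45)(0.3050) = 0.4930
adj(I−A) = Cᵀ =
  [ 0.7950   0.1850   0.4350]
  [ 0.4550   0.6950   0.4350]
  [ 0.3050   0.1950   0.7250]
(I − A)⁻¹ = adj(I−A) / det(I−A) ≈
  [   1.6126     0.3753     0.8824]
  [   0.9229     1.4097     0.8824]
  [   0.6187     0.3955     1.4706]
x = (I − A)⁻¹ d = adj(I−A)·d / det(I−A), with det(I−A) = 0.4930:
  x_F = (0.7950·360 + 0.1850·40 + 0.4350·280) / 0.4930 = 415.40 / 0.4930 ≈ 842.60
  x_S = (0.4550·360 + 0.6950·40 + 0.4350·280) / 0.4930 = 313.40 / 0.4930 ≈ 635.70
  x_C = (0.3050·360 + 0.1950·40 + 0.7250·280) / 0.4930 = 320.60 / 0.4930 ≈ 650.30

x_F = 842.60, x_S = 635.70, x_C = 650.30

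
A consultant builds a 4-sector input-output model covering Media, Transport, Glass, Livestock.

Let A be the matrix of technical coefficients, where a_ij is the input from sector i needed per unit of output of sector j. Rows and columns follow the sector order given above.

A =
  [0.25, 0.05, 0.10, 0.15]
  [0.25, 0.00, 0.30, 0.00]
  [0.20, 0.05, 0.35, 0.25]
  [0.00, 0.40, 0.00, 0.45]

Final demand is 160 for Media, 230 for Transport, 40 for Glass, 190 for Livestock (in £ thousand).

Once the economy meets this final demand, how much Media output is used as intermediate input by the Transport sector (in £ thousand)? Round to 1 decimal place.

I − A =
  [   0.75    -0.05    -0.10    -0.15]
  [  -0.25     1.00    -0.30     0.00]
  [  -0.20    -0.05     0.65    -0.25]
  [   0.00    -0.40     0.00     0.55]
Compute the cofactors C_ij = (−1)^(i+j)·(3×3 minor ij) of I−A; the adjugate is their transpose:
adj(I−A) = Cᵀ =
  [ 0.319250   0.069625   0.081250   0.124000]
  [ 0.122375   0.257125   0.137500   0.095875]
  [ 0.141875   0.113125   0.390625   0.216250]
  [ 0.089000   0.187000   0.100000   0.443875]
det(I−A) = Σ_j (I−A)_1j·C_1j = (0.75)(0.319250) + (-0.05)(0.122375) + (-0.10)(0.141875) + (-0.15)(0.089000) = 0.20578125
(I − A)⁻¹ = adj(I−A) / det(I−A) ≈
  [   1.5514     0.3383     0.3948     0.6026]
  [   0.5947     1.2495     0.6682     0.4659]
  [   0.6894     0.5497     1.8983     1.0509]
  [   0.4325     0.9087     0.4860     2.1570]
First solve x = (I − A)⁻¹ d = adj(I−A)·d / det(I−A); in particular x_T = (0.122375·160 + 0.257125·230 + 0.137500·40 + 0.095875·190) / 0.20578125 = 102.435 / 0.20578125 ≈ 497.786.
Intermediate flow from M to T: z_MT = a_MT · x_T = 0.05 × 102.435 / 0.20578125 = 5.12175 / 0.20578125 ≈ 24.9.

z_MT = 24.9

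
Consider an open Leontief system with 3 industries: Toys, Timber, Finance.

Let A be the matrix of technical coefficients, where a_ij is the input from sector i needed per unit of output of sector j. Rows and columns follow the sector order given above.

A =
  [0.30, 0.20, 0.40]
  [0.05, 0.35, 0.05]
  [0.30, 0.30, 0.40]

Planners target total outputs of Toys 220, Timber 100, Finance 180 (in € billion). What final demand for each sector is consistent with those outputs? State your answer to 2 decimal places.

d_1 = 62.00, d_2 = 45.00, d_3 = 12.00

I − A =
  [   0.70    -0.20    -0.40]
  [  -0.05     0.65    -0.05]
  [  -0.30    -0.30     0.60]
d = (I − A) x:
  d_1 = (+0.70)·220 + (-0.20)·100 + (-0.40)·180 = 62.00
  d_2 = (-0.05)·220 + (+0.65)·100 + (-0.05)·180 = 45.00
  d_3 = (-0.30)·220 + (-0.30)·100 + (+0.60)·180 = 12.00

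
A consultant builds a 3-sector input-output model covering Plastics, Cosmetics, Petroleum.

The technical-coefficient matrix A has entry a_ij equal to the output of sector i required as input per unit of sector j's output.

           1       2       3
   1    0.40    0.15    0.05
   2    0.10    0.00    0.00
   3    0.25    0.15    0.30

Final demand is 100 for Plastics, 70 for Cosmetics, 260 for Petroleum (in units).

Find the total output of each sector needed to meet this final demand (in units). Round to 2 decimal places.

I − A =
  [   0.60    -0.15    -0.05]
  [  -0.10     1.00     0.00]
  [  -0.25    -0.15     0.70]
Cofactors of I−A, C_ij = (−1)^(i+j)·(minor ij) (rows/columns in the sector order above):
  C_11 = (1.00)(0.70) − (0.00)(-0.15) = 0.7000
  C_12 = −[(-0.10)(0.70) − (0.00)(-0.25)] = 0.0700
  C_13 = (-0.10)(-0.15) − (1.00)(-0.25) = 0.2650
  C_21 = −[(-0.15)(0.70) − (-0.05)(-0.15)] = 0.1125
  C_22 = (0.60)(0.70) − (-0.05)(-0.25) = 0.4075
  C_23 = −[(0.60)(-0.15) − (-0.15)(-0.25)] = 0.1275
  C_31 = (-0.15)(0.00) − (-0.05)(1.00) = 0.0500
  C_32 = −[(0.60)(0.00) − (-0.05)(-0.10)] = 0.0050
  C_33 = (0.60)(1.00) − (-0.15)(-0.10) = 0.5850
det(I−A) = Σ_j (I−A)_1j·C_1j = (0.60)(0.7000) + (-0.15)(0.0700) + (-0.05)(0.2650) = 0.39625
adj(I−A) = Cᵀ =
  [ 0.7000   0.1125   0.0500]
  [ 0.0700   0.4075   0.0050]
  [ 0.2650   0.1275   0.5850]
(I − A)⁻¹ = adj(I−A) / det(I−A) ≈
  [   1.7666     0.2839     0.1262]
  [   0.1767     1.0284     0.0126]
  [   0.6688     0.3218     1.4763]
x = (I − A)⁻¹ d = adj(I−A)·d / det(I−A), with det(I−A) = 0.39625:
  x_1 = (0.7000·100 + 0.1125·70 + 0.0500·260) / 0.39625 = 90.875 / 0.39625 ≈ 229.34
  x_2 = (0.0700·100 + 0.4075·70 + 0.0050·260) / 0.39625 = 36.825 / 0.39625 ≈ 92.93
  x_3 = (0.2650·100 + 0.1275·70 + 0.5850·260) / 0.39625 = 187.525 / 0.39625 ≈ 473.25

x_1 = 229.34, x_2 = 92.93, x_3 = 473.25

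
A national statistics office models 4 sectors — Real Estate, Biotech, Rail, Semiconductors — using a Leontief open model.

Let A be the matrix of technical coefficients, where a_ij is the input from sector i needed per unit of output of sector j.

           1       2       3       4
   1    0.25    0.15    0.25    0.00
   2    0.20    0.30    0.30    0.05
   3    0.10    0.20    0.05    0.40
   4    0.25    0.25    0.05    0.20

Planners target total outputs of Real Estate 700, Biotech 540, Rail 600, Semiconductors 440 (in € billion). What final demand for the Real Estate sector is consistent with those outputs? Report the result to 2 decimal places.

d_1 = 294.00

I − A =
  [   0.75    -0.15    -0.25     0.00]
  [  -0.20     0.70    -0.30    -0.05]
  [  -0.10    -0.20     0.95    -0.40]
  [  -0.25    -0.25    -0.05     0.80]
d = (I − A) x:
  d_1 = (+0.75)·700 + (-0.15)·540 + (-0.25)·600 + (+0.00)·440 = 294.00
  d_2 = (-0.20)·700 + (+0.70)·540 + (-0.30)·600 + (-0.05)·440 = 36.00
  d_3 = (-0.10)·700 + (-0.20)·540 + (+0.95)·600 + (-0.40)·440 = 216.00
  d_4 = (-0.25)·700 + (-0.25)·540 + (-0.05)·600 + (+0.80)·440 = 12.00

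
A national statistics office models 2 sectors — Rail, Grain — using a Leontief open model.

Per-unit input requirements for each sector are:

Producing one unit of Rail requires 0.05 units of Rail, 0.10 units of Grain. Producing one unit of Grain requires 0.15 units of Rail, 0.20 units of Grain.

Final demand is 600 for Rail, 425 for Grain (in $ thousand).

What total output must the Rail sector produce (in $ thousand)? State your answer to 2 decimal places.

x_1 = 729.87

I − A =
  [   0.95    -0.15]
  [  -0.10     0.80]
det(I−A) = (0.95)(0.80) − (-0.15)(-0.10) = 0.7450
adj(I−A) = [[0.80, 0.15], [0.10, 0.95]]
(I − A)⁻¹ = adj(I−A) / det(I−A) ≈
  [   1.0738     0.2013]
  [   0.1342     1.2752]
x = (I − A)⁻¹ d = adj(I−A)·d / det(I−A), with det(I−A) = 0.7450:
  x_1 = (0.80·600 + 0.15·425) / 0.7450 = 543.75 / 0.7450 ≈ 729.87
  x_2 = (0.10·600 + 0.95·425) / 0.7450 = 463.75 / 0.7450 ≈ 622.48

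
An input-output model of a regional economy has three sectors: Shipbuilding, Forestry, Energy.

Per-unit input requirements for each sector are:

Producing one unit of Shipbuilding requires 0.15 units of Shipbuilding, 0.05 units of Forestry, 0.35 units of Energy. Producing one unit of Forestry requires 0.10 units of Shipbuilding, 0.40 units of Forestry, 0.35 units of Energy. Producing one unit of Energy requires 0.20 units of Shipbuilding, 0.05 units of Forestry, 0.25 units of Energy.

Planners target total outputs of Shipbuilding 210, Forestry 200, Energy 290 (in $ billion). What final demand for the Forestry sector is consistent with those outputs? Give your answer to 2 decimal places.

I − A =
  [   0.85    -0.10    -0.20]
  [  -0.05     0.60    -0.05]
  [  -0.35    -0.35     0.75]
d = (I − A) x:
  d_1 = (+0.85)·210 + (-0.10)·200 + (-0.20)·290 = 100.50
  d_2 = (-0.05)·210 + (+0.60)·200 + (-0.05)·290 = 95.00
  d_3 = (-0.35)·210 + (-0.35)·200 + (+0.75)·290 = 74.00

d_2 = 95.00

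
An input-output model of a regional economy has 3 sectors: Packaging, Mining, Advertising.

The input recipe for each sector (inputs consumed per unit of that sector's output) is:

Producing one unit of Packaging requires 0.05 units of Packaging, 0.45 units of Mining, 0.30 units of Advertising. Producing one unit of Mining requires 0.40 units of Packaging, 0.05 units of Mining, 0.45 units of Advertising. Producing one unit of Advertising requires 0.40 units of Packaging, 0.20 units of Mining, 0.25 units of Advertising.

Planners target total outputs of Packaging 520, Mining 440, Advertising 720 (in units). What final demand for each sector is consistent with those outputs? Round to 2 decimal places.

I − A =
  [   0.95    -0.40    -0.40]
  [  -0.45     0.95    -0.20]
  [  -0.30    -0.45     0.75]
d = (I − A) x:
  d_P = (+0.95)·520 + (-0.40)·440 + (-0.40)·720 = 30.00
  d_M = (-0.45)·520 + (+0.95)·440 + (-0.20)·720 = 40.00
  d_A = (-0.30)·520 + (-0.45)·440 + (+0.75)·720 = 186.00

d_P = 30.00, d_M = 40.00, d_A = 186.00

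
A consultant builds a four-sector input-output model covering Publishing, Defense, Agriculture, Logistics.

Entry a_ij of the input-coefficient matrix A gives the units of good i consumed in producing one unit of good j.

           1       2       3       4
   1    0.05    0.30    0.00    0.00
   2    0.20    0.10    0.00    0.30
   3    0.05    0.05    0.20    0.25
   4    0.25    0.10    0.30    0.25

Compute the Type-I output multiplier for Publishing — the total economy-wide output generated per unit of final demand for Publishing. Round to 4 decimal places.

I − A =
  [   0.95    -0.30     0.00     0.00]
  [  -0.20     0.90     0.00    -0.30]
  [  -0.05    -0.05     0.80    -0.25]
  [  -0.25    -0.10    -0.30     0.75]
Compute the cofactors C_ij = (−1)^(i+j)·(3×3 minor ij) of I−A; the adjugate is their transpose:
adj(I−A) = Cᵀ =
  [ 0.444000   0.157500   0.027000   0.072000]
  [ 0.169500   0.498750   0.085500   0.228000]
  [ 0.104750   0.089375   0.545250   0.217500]
  [ 0.212500   0.154750   0.238500   0.636000]
det(I−A) = Σ_j (I−A)_1j·C_1j = (0.95)(0.444000) + (-0.30)(0.169500) + (0.00)(0.104750) + (0.00)(0.212500) = 0.37095
(I − A)⁻¹ = adj(I−A) / det(I−A) ≈
  [   1.19693     0.42459     0.07279     0.19410]
  [   0.45693     1.34452     0.23049     0.61464]
  [   0.28238     0.24094     1.46987     0.58633]
  [   0.57285     0.41717     0.64294     1.71452]
The output multiplier for sector j is the column-j sum of the Leontief inverse (I − A)⁻¹ = adj(I−A) / det(I−A).
Column 1 of adj(I−A): (0.444000, 0.169500, 0.104750, 0.212500); det(I−A) = 0.37095.
m_1 = (0.444000 + 0.169500 + 0.104750 + 0.212500) / 0.37095 = 0.93075 / 0.37095 ≈ 2.5091.

m_1 = 2.5091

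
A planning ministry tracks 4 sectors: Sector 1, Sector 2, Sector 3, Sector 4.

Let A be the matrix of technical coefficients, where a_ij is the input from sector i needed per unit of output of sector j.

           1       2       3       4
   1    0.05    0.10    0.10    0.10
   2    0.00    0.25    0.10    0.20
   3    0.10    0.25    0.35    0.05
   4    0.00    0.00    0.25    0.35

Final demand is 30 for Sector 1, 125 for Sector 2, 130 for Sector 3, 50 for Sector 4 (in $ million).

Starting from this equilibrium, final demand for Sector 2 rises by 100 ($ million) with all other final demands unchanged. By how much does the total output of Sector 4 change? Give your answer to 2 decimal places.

I − A =
  [   0.95    -0.10    -0.10    -0.10]
  [   0.00     0.75    -0.10    -0.20]
  [  -0.10    -0.25     0.65    -0.05]
  [   0.00     0.00    -0.25     0.65]
Compute the cofactors C_ij = (−1)^(i+j)·(3×3 minor ij) of I−A; the adjugate is their transpose:
adj(I−A) = Cᵀ =
  [ 0.278750   0.063500   0.079000   0.068500]
  [ 0.011500   0.380500   0.109250   0.127250]
  [ 0.048750   0.160875   0.463125   0.092625]
  [ 0.018750   0.061875   0.178125   0.430875]
det(I−A) = Σ_j (I−A)_1j·C_1j = (0.95)(0.278750) + (-0.10)(0.011500) + (-0.10)(0.048750) + (-0.10)(0.018750) = 0.2569125
(I − A)⁻¹ = adj(I−A) / det(I−A) ≈
  [   1.0850     0.2472     0.3075     0.2666]
  [   0.0448     1.4810     0.4252     0.4953]
  [   0.1898     0.6262     1.8027     0.3605]
  [   0.0730     0.2408     0.6933     1.6771]
Δx = (I − A)⁻¹ Δd with Δd having +100 in the Sector 2 component and 0 elsewhere.
So Δx_4 = L_42 · (+100), where L_42 = adj(I−A)_42 / det(I−A) = 0.061875 / 0.2569125.
Δx_4 = 0.061875 × (+100) / 0.2569125 = 6.1875 / 0.2569125 ≈ 24.08.

Δx_4 = 24.08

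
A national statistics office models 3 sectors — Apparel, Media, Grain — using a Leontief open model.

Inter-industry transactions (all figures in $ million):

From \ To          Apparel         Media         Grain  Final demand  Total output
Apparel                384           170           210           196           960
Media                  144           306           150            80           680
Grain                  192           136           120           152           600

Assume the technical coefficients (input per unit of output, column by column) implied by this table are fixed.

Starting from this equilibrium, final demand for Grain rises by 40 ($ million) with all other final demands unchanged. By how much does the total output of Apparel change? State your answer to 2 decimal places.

Technical coefficients a_ij = z_ij / X_j:
  a_11 = 384/960 = 0.40, a_21 = 144/960 = 0.15, a_31 = 192/960 = 0.20
  a_12 = 170/680 = 0.25, a_22 = 306/680 = 0.45, a_32 = 136/680 = 0.20
  a_13 = 210/600 = 0.35, a_23 = 150/600 = 0.25, a_33 = 120/600 = 0.20
I − A =
  [   0.60    -0.25    -0.35]
  [  -0.15     0.55    -0.25]
  [  -0.20    -0.20     0.80]
Cofactors of I−A, C_ij = (−1)^(i+j)·(minor ij) (rows/columns in the sector order above):
  C_11 = (0.55)(0.80) − (-0.25)(-0.20) = 0.3900
  C_12 = −[(-0.15)(0.80) − (-0.25)(-0.20)] = 0.1700
  C_13 = (-0.15)(-0.20) − (0.55)(-0.20) = 0.1400
  C_21 = −[(-0.25)(0.80) − (-0.35)(-0.20)] = 0.2700
  C_22 = (0.60)(0.80) − (-0.35)(-0.20) = 0.4100
  C_23 = −[(0.60)(-0.20) − (-0.25)(-0.20)] = 0.1700
  C_31 = (-0.25)(-0.25) − (-0.35)(0.55) = 0.2550
  C_32 = −[(0.60)(-0.25) − (-0.35)(-0.15)] = 0.2025
  C_33 = (0.60)(0.55) − (-0.25)(-0.15) = 0.2925
det(I−A) = Σ_j (I−A)_1j·C_1j = (0.60)(0.3900) + (-0.25)(0.1700) + (-0.35)(0.1400) = 0.1425
adj(I−A) = Cᵀ =
  [ 0.3900   0.2700   0.2550]
  [ 0.1700   0.4100   0.2025]
  [ 0.1400   0.1700   0.2925]
(I − A)⁻¹ = adj(I−A) / det(I−A) ≈
  [   2.7368     1.8947     1.7895]
  [   1.1930     2.8772     1.4211]
  [   0.9825     1.1930     2.0526]
Δx = (I − A)⁻¹ Δd with Δd having +40 in the Grain component and 0 elsewhere.
So Δx_1 = L_13 · (+40), where L_13 = adj(I−A)_13 / det(I−A) = 0.2550 / 0.1425.
Δx_1 = 0.2550 × (+40) / 0.1425 = 10.20 / 0.1425 ≈ 71.58.

Δx_1 = 71.58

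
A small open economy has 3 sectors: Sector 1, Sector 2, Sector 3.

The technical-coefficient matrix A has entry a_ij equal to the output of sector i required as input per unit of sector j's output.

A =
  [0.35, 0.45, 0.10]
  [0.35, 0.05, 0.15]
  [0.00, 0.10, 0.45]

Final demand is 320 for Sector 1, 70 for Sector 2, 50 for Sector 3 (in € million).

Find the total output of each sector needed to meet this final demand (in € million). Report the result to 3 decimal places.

I − A =
  [   0.65    -0.45    -0.10]
  [  -0.35     0.95    -0.15]
  [   0.00    -0.10     0.55]
Cofactors of I−A, C_ij = (−1)^(i+j)·(minor ij) (rows/columns in the sector order above):
  C_11 = (0.95)(0.55) − (-0.15)(-0.10) = 0.5075
  C_12 = −[(-0.35)(0.55) − (-0.15)(0.00)] = 0.1925
  C_13 = (-0.35)(-0.10) − (0.95)(0.00) = 0.0350
  C_21 = −[(-0.45)(0.55) − (-0.10)(-0.10)] = 0.2575
  C_22 = (0.65)(0.55) − (-0.10)(0.00) = 0.3575
  C_23 = −[(0.65)(-0.10) − (-0.45)(0.00)] = 0.0650
  C_31 = (-0.45)(-0.15) − (-0.10)(0.95) = 0.1625
  C_32 = −[(0.65)(-0.15) − (-0.10)(-0.35)] = 0.1325
  C_33 = (0.65)(0.95) − (-0.45)(-0.35) = 0.4600
det(I−A) = Σ_j (I−A)_1j·C_1j = (0.65)(0.5075) + (-0.45)(0.1925) + (-0.10)(0.0350) = 0.23975
adj(I−A) = Cᵀ =
  [ 0.5075   0.2575   0.1625]
  [ 0.1925   0.3575   0.1325]
  [ 0.0350   0.0650   0.4600]
(I − A)⁻¹ = adj(I−A) / det(I−A) ≈
  [   2.1168     1.0740     0.6778]
  [   0.8029     1.4911     0.5527]
  [   0.1460     0.2711     1.9187]
x = (I − A)⁻¹ d = adj(I−A)·d / det(I−A), with det(I−A) = 0.23975:
  x_1 = (0.5075·320 + 0.2575·70 + 0.1625·50) / 0.23975 = 188.55 / 0.23975 ≈ 786.444
  x_2 = (0.1925·320 + 0.3575·70 + 0.1325·50) / 0.23975 = 93.25 / 0.23975 ≈ 388.947
  x_3 = (0.0350·320 + 0.0650·70 + 0.4600·50) / 0.23975 = 38.75 / 0.23975 ≈ 161.627

x_1 = 786.444, x_2 = 388.947, x_3 = 161.627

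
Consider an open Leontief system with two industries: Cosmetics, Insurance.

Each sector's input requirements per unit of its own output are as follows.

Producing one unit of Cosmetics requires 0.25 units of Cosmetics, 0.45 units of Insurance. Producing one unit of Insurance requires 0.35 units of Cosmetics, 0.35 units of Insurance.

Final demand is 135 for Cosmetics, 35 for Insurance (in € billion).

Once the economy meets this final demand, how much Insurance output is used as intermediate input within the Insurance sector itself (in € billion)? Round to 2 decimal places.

z_II = 92.27

I − A =
  [   0.75    -0.35]
  [  -0.45     0.65]
det(I−A) = (0.75)(0.65) − (-0.35)(-0.45) = 0.3300
adj(I−A) = [[0.65, 0.35], [0.45, 0.75]]
(I − A)⁻¹ = adj(I−A) / det(I−A) ≈
  [   1.9697     1.0606]
  [   1.3636     2.2727]
First solve x = (I − A)⁻¹ d = adj(I−A)·d / det(I−A); in particular x_I = (0.45·135 + 0.75·35) / 0.3300 = 87.00 / 0.3300 ≈ 263.6364.
Intermediate flow from I to I: z_II = a_II · x_I = 0.35 × 87.00 / 0.3300 = 30.45 / 0.3300 ≈ 92.27.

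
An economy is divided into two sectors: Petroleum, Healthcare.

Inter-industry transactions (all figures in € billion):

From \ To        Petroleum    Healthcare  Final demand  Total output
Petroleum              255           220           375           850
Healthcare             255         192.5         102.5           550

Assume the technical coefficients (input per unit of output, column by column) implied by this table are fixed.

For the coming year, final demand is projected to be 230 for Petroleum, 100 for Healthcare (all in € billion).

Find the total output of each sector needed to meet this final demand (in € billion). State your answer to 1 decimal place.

x_P = 565.7, x_H = 414.9

Technical coefficients a_ij = z_ij / X_j:
  a_PP = 255/850 = 0.30, a_HP = 255/850 = 0.30
  a_PH = 220/550 = 0.40, a_HH = 192.5/550 = 0.35
I − A =
  [   0.70    -0.40]
  [  -0.30     0.65]
det(I−A) = (0.70)(0.65) − (-0.40)(-0.30) = 0.3350
adj(I−A) = [[0.65, 0.40], [0.30, 0.70]]
(I − A)⁻¹ = adj(I−A) / det(I−A) ≈
  [   1.9403     1.1940]
  [   0.8955     2.0896]
x = (I − A)⁻¹ d = adj(I−A)·d / det(I−A), with det(I−A) = 0.3350:
  x_P = (0.65·230 + 0.40·100) / 0.3350 = 189.50 / 0.3350 ≈ 565.7
  x_H = (0.30·230 + 0.70·100) / 0.3350 = 139.00 / 0.3350 ≈ 414.9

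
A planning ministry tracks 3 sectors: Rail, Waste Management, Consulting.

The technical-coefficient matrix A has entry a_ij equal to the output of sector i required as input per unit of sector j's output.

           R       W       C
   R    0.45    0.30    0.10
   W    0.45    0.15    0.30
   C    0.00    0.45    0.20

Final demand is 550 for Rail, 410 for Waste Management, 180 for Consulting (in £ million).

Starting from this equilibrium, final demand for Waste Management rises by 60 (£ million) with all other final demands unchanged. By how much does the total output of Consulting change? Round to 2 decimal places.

I − A =
  [   0.55    -0.30    -0.10]
  [  -0.45     0.85    -0.30]
  [   0.00    -0.45     0.80]
Cofactors of I−A, C_ij = (−1)^(i+j)·(minor ij) (rows/columns in the sector order above):
  C_11 = (0.85)(0.80) − (-0.30)(-0.45) = 0.5450
  C_12 = −[(-0.45)(0.80) − (-0.30)(0.00)] = 0.3600
  C_13 = (-0.45)(-0.45) − (0.85)(0.00) = 0.2025
  C_21 = −[(-0.30)(0.80) − (-0.10)(-0.45)] = 0.2850
  C_22 = (0.55)(0.80) − (-0.10)(0.00) = 0.4400
  C_23 = −[(0.55)(-0.45) − (-0.30)(0.00)] = 0.2475
  C_31 = (-0.30)(-0.30) − (-0.10)(0.85) = 0.1750
  C_32 = −[(0.55)(-0.30) − (-0.10)(-0.45)] = 0.2100
  C_33 = (0.55)(0.85) − (-0.30)(-0.45) = 0.3325
det(I−A) = Σ_j (I−A)_1j·C_1j = (0.55)(0.5450) + (-0.30)(0.3600) + (-0.10)(0.2025) = 0.1715
adj(I−A) = Cᵀ =
  [ 0.5450   0.2850   0.1750]
  [ 0.3600   0.4400   0.2100]
  [ 0.2025   0.2475   0.3325]
(I − A)⁻¹ = adj(I−A) / det(I−A) ≈
  [   3.1778     1.6618     1.0204]
  [   2.0991     2.5656     1.2245]
  [   1.1808     1.4431     1.9388]
Δx = (I − A)⁻¹ Δd with Δd having +60 in the Waste Management component and 0 elsewhere.
So Δx_C = L_CW · (+60), where L_CW = adj(I−A)_CW / det(I−A) = 0.2475 / 0.1715.
Δx_C = 0.2475 × (+60) / 0.1715 = 14.85 / 0.1715 ≈ 86.59.

Δx_C = 86.59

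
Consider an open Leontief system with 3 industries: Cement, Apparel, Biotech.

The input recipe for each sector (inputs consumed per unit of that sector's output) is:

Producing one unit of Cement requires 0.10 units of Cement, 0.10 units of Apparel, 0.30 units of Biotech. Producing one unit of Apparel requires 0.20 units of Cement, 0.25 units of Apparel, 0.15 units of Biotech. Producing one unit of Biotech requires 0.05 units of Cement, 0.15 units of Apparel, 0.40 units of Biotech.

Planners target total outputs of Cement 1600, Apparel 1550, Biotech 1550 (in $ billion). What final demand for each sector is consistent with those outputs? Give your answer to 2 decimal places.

I − A =
  [   0.90    -0.20    -0.05]
  [  -0.10     0.75    -0.15]
  [  -0.30    -0.15     0.60]
d = (I − A) x:
  d_C = (+0.90)·1600 + (-0.20)·1550 + (-0.05)·1550 = 1052.50
  d_A = (-0.10)·1600 + (+0.75)·1550 + (-0.15)·1550 = 770.00
  d_B = (-0.30)·1600 + (-0.15)·1550 + (+0.60)·1550 = 217.50

d_C = 1052.50, d_A = 770.00, d_B = 217.50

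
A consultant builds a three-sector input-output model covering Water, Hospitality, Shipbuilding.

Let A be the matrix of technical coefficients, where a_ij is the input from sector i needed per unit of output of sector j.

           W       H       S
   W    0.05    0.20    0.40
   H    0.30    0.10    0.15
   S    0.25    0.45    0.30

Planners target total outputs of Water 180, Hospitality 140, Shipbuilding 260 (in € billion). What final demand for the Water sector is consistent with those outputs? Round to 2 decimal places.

d_W = 39.00

I − A =
  [   0.95    -0.20    -0.40]
  [  -0.30     0.90    -0.15]
  [  -0.25    -0.45     0.70]
d = (I − A) x:
  d_W = (+0.95)·180 + (-0.20)·140 + (-0.40)·260 = 39.00
  d_H = (-0.30)·180 + (+0.90)·140 + (-0.15)·260 = 33.00
  d_S = (-0.25)·180 + (-0.45)·140 + (+0.70)·260 = 74.00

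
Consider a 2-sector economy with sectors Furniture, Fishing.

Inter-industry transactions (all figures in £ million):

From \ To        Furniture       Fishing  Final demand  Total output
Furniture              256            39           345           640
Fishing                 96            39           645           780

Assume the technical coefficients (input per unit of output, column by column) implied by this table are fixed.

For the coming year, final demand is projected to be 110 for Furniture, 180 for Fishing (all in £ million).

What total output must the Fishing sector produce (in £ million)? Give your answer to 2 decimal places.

x_2 = 221.33

Technical coefficients a_ij = z_ij / X_j:
  a_11 = 256/640 = 0.40, a_21 = 96/640 = 0.15
  a_12 = 39/780 = 0.05, a_22 = 39/780 = 0.05
I − A =
  [   0.60    -0.05]
  [  -0.15     0.95]
det(I−A) = (0.60)(0.95) − (-0.05)(-0.15) = 0.5625
adj(I−A) = [[0.95, 0.05], [0.15, 0.60]]
(I − A)⁻¹ = adj(I−A) / det(I−A) ≈
  [   1.6889     0.0889]
  [   0.2667     1.0667]
x = (I − A)⁻¹ d = adj(I−A)·d / det(I−A), with det(I−A) = 0.5625:
  x_1 = (0.95·110 + 0.05·180) / 0.5625 = 113.50 / 0.5625 ≈ 201.78
  x_2 = (0.15·110 + 0.60·180) / 0.5625 = 124.50 / 0.5625 ≈ 221.33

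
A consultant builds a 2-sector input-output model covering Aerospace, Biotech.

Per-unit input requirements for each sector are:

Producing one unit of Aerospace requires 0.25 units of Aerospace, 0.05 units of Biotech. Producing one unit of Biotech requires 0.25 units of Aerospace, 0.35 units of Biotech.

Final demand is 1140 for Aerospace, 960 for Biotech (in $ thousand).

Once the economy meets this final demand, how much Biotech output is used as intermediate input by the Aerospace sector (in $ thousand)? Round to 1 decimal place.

I − A =
  [   0.75    -0.25]
  [  -0.05     0.65]
det(I−A) = (0.75)(0.65) − (-0.25)(-0.05) = 0.4750
adj(I−A) = [[0.65, 0.25], [0.05, 0.75]]
(I − A)⁻¹ = adj(I−A) / det(I−A) ≈
  [   1.3684     0.5263]
  [   0.1053     1.5789]
First solve x = (I − A)⁻¹ d = adj(I−A)·d / det(I−A); in particular x_A = (0.65·1140 + 0.25·960) / 0.4750 = 981.00 / 0.4750 ≈ 2065.263.
Intermediate flow from B to A: z_BA = a_BA · x_A = 0.05 × 981.00 / 0.4750 = 49.05 / 0.4750 ≈ 103.3.

z_BA = 103.3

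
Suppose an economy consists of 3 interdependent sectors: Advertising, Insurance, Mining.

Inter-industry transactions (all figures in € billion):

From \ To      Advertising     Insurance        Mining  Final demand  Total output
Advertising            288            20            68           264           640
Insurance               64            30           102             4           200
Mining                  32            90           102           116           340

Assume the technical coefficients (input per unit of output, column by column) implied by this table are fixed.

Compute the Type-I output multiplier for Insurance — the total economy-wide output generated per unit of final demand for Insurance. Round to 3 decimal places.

Technical coefficients a_ij = z_ij / X_j:
  a_11 = 288/640 = 0.45, a_21 = 64/640 = 0.10, a_31 = 32/640 = 0.05
  a_12 = 20/200 = 0.10, a_22 = 30/200 = 0.15, a_32 = 90/200 = 0.45
  a_13 = 68/340 = 0.20, a_23 = 102/340 = 0.30, a_33 = 102/340 = 0.30
I − A =
  [   0.55    -0.10    -0.20]
  [  -0.10     0.85    -0.30]
  [  -0.05    -0.45     0.70]
Cofactors of I−A, C_ij = (−1)^(i+j)·(minor ij) (rows/columns in the sector order above):
  C_11 = (0.85)(0.70) − (-0.30)(-0.45) = 0.4600
  C_12 = −[(-0.10)(0.70) − (-0.30)(-0.05)] = 0.0850
  C_13 = (-0.10)(-0.45) − (0.85)(-0.05) = 0.0875
  C_21 = −[(-0.10)(0.70) − (-0.20)(-0.45)] = 0.1600
  C_22 = (0.55)(0.70) − (-0.20)(-0.05) = 0.3750
  C_23 = −[(0.55)(-0.45) − (-0.10)(-0.05)] = 0.2525
  C_31 = (-0.10)(-0.30) − (-0.20)(0.85) = 0.2000
  C_32 = −[(0.55)(-0.30) − (-0.20)(-0.10)] = 0.1850
  C_33 = (0.55)(0.85) − (-0.10)(-0.10) = 0.4575
det(I−A) = Σ_j (I−A)_1j·C_1j = (0.55)(0.4600) + (-0.10)(0.0850) + (-0.20)(0.0875) = 0.2270
adj(I−A) = Cᵀ =
  [ 0.4600   0.1600   0.2000]
  [ 0.0850   0.3750   0.1850]
  [ 0.0875   0.2525   0.4575]
(I − A)⁻¹ = adj(I−A) / det(I−A) ≈
  [   2.0264     0.7048     0.8811]
  [   0.3744     1.6520     0.8150]
  [   0.3855     1.1123     2.0154]
The output multiplier for sector j is the column-j sum of the Leontief inverse (I − A)⁻¹ = adj(I−A) / det(I−A).
Column 2 of adj(I−A): (0.1600, 0.3750, 0.2525); det(I−A) = 0.2270.
m_2 = (0.1600 + 0.3750 + 0.2525) / 0.2270 = 0.7875 / 0.2270 ≈ 3.469.

m_2 = 3.469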